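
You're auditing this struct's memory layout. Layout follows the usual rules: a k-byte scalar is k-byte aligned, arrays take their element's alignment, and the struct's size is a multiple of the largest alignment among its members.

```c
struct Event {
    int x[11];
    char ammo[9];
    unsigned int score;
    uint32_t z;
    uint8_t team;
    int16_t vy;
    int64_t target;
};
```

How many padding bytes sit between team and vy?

@0: x [44B, align 4] → 44
@44: ammo [9B, align 1] → 53
+3 pad (align 4)
@56: score [4B, align 4] → 60
@60: z [4B, align 4] → 64
@64: team [1B, align 1] → 65
+1 pad (align 2)
@66: vy [2B, align 2] → 68

1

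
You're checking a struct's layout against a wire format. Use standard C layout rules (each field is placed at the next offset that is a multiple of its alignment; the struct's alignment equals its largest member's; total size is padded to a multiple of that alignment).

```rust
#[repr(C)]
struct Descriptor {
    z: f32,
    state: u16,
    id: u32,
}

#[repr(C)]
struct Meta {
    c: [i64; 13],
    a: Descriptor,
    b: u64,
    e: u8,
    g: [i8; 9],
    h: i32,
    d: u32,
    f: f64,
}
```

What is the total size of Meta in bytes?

Descriptor: z at 0 (size 4, align 4) → ends 4; state at 4 (size 2, align 2) → ends 6; pad 2 to align 4 for id; id at 8 (size 4, align 4) → ends 12; total 12 bytes, alignment 4
c at 0 (size 104, align 8) → ends 104
a at 104 (size 12, align 4) → ends 116
pad 4 to align 8 for b
b at 120 (size 8, align 8) → ends 128
e at 128 (size 1, align 1) → ends 129
g at 129 (size 9, align 1) → ends 138
pad 2 to align 4 for h
h at 140 (size 4, align 4) → ends 144
d at 144 (size 4, align 4) → ends 148
pad 4 to align 8 for f
f at 152 (size 8, align 8) → ends 160
total 160 bytes, alignment 8

160 bytes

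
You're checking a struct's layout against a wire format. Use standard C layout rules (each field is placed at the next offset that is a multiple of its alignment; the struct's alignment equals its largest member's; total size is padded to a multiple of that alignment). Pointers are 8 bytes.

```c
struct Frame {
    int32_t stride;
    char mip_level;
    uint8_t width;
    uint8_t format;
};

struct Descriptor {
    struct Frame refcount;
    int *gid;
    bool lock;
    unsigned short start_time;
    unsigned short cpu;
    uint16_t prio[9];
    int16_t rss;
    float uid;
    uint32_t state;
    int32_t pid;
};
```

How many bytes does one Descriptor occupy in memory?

Frame: 0..4  stride  (4B, 4-aligned); 4..5  mip_level  (1B, 1-aligned); 5..6  width  (1B, 1-aligned); 6..7  format  (1B, 1-aligned); 7..8  -- tail padding (1B); sizeof = 8, alignof = 4
0..8  refcount  (8B, 4-aligned)
8..16  gid  (8B, 8-aligned)
16..17  lock  (1B, 1-aligned)
17..18  -- padding (1B)
18..20  start_time  (2B, 2-aligned)
20..22  cpu  (2B, 2-aligned)
22..40  prio  (18B, 2-aligned)
40..42  rss  (2B, 2-aligned)
42..44  -- padding (2B)
44..48  uid  (4B, 4-aligned)
48..52  state  (4B, 4-aligned)
52..56  pid  (4B, 4-aligned)
sizeof = 56, alignof = 8

56 bytes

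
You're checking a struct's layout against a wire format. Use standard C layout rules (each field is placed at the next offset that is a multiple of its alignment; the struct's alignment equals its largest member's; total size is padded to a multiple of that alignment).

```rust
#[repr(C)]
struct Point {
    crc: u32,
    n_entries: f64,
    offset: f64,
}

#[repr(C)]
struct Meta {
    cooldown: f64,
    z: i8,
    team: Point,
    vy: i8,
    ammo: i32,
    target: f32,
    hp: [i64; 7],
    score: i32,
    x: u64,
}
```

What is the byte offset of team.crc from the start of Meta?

16

Point: @0: crc [4B, align 4] → 4; +4 pad (align 8); @8: n_entries [8B, align 8] → 16; @16: offset [8B, align 8] → 24; size 24, align 8
@0: cooldown [8B, align 8] → 8
@8: z [1B, align 1] → 9
+7 pad (align 8)
@16: team [24B, align 8] → 40
within Point: crc at 0
16 + 0 = 16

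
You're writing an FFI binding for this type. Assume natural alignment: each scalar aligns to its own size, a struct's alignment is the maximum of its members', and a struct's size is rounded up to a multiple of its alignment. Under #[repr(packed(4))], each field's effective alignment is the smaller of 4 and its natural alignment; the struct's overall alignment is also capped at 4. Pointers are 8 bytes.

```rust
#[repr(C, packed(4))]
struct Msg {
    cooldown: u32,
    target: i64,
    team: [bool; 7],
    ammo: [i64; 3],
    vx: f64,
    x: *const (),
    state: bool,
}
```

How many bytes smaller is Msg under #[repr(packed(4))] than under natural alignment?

natural layout:
  0..4  cooldown  (4B, 4-aligned)
  4..8  -- padding (4B)
  8..16  target  (8B, 8-aligned)
  16..23  team  (7B, 1-aligned)
  23..24  -- padding (1B)
  24..48  ammo  (24B, 8-aligned)
  48..56  vx  (8B, 8-aligned)
  56..64  x  (8B, 8-aligned)
  64..65  state  (1B, 1-aligned)
  65..72  -- tail padding (7B)
  sizeof = 72, alignof = 8
packed(4) layout:
  0..4  cooldown  (4B, 4-aligned)
  4..12  target  (8B, 4-aligned)
  12..19  team  (7B, 1-aligned)
  19..20  -- padding (1B)
  20..44  ammo  (24B, 4-aligned)
  44..52  vx  (8B, 4-aligned)
  52..60  x  (8B, 4-aligned)
  60..61  state  (1B, 1-aligned)
  61..64  -- tail padding (3B)
  sizeof = 64, alignof = 4
72 − 64 = 8

8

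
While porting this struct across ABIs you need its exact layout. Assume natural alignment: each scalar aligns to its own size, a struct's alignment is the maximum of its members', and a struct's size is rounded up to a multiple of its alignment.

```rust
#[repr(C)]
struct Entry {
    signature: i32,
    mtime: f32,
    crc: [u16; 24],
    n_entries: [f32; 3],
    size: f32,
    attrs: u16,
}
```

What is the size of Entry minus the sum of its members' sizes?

2

signature at 0 (size 4, align 4) → ends 4
mtime at 4 (size 4, align 4) → ends 8
crc at 8 (size 48, align 2) → ends 56
n_entries at 56 (size 12, align 4) → ends 68
size at 68 (size 4, align 4) → ends 72
attrs at 72 (size 2, align 2) → ends 74
tail pad 2 to reach multiple of 4
total 76 bytes, alignment 4
data bytes 74, size 76 → padding 2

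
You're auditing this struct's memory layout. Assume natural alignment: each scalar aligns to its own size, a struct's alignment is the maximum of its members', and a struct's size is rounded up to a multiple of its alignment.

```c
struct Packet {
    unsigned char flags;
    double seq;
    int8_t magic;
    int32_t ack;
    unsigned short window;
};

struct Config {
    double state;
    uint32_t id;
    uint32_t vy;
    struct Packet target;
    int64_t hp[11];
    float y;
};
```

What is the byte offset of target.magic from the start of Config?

Packet: flags at 0 (size 1, align 1) → ends 1; pad 7 to align 8 for seq; seq at 8 (size 8, align 8) → ends 16; magic at 16 (size 1, align 1) → ends 17; pad 3 to align 4 for ack; ack at 20 (size 4, align 4) → ends 24; window at 24 (size 2, align 2) → ends 26; tail pad 6 to reach multiple of 8; total 32 bytes, alignment 8
state at 0 (size 8, align 8) → ends 8
id at 8 (size 4, align 4) → ends 12
vy at 12 (size 4, align 4) → ends 16
target at 16 (size 32, align 8) → ends 48
within Packet: magic at 16
16 + 16 = 32

32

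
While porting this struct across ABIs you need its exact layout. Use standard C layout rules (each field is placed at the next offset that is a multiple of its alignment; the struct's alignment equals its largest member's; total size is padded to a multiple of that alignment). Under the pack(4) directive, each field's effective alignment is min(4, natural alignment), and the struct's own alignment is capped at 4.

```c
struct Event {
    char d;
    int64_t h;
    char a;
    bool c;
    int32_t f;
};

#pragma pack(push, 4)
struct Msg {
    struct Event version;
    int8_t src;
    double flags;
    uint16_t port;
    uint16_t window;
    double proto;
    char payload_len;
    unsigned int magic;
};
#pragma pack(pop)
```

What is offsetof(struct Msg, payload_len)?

Event: @0: d [1B, align 1] → 1; +7 pad (align 8); @8: h [8B, align 8] → 16; @16: a [1B, align 1] → 17; @17: c [1B, align 1] → 18; +2 pad (align 4); @20: f [4B, align 4] → 24; size 24, align 8
@0: version [24B, align 4] → 24
@24: src [1B, align 1] → 25
+3 pad (align 4)
@28: flags [8B, align 4] → 36
@36: port [2B, align 2] → 38
@38: window [2B, align 2] → 40
@40: proto [8B, align 4] → 48
@48: payload_len [1B, align 1] → 49

48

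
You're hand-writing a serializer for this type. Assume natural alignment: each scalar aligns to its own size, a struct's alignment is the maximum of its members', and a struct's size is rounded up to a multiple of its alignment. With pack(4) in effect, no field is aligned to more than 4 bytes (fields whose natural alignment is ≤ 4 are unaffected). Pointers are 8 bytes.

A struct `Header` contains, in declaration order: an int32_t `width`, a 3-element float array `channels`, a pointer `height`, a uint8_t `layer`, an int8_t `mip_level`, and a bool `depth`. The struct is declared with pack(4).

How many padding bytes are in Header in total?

1

0..4  width  (4B, 4-aligned)
4..16  channels  (12B, 4-aligned)
16..24  height  (8B, 4-aligned)
24..25  layer  (1B, 1-aligned)
25..26  mip_level  (1B, 1-aligned)
26..27  depth  (1B, 1-aligned)
27..28  -- tail padding (1B)
sizeof = 28, alignof = 4
data bytes 27, size 28 → padding 1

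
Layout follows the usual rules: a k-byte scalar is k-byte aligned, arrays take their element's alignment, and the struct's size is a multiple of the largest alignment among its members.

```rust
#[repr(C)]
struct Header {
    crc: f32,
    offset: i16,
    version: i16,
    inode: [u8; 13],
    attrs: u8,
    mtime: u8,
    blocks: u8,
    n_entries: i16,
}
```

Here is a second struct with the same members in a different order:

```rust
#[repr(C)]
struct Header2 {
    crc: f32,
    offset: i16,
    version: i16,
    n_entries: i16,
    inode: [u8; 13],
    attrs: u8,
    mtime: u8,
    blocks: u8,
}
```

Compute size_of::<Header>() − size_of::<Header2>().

0

crc at 0 (size 4, align 4) → ends 4
offset at 4 (size 2, align 2) → ends 6
version at 6 (size 2, align 2) → ends 8
inode at 8 (size 13, align 1) → ends 21
attrs at 21 (size 1, align 1) → ends 22
mtime at 22 (size 1, align 1) → ends 23
blocks at 23 (size 1, align 1) → ends 24
n_entries at 24 (size 2, align 2) → ends 26
tail pad 2 to reach multiple of 4
total 28 bytes, alignment 4
— Header2 —
crc at 0 (size 4, align 4) → ends 4
offset at 4 (size 2, align 2) → ends 6
version at 6 (size 2, align 2) → ends 8
n_entries at 8 (size 2, align 2) → ends 10
inode at 10 (size 13, align 1) → ends 23
attrs at 23 (size 1, align 1) → ends 24
mtime at 24 (size 1, align 1) → ends 25
blocks at 25 (size 1, align 1) → ends 26
tail pad 2 to reach multiple of 4
total 28 bytes, alignment 4
28 − 28 = 0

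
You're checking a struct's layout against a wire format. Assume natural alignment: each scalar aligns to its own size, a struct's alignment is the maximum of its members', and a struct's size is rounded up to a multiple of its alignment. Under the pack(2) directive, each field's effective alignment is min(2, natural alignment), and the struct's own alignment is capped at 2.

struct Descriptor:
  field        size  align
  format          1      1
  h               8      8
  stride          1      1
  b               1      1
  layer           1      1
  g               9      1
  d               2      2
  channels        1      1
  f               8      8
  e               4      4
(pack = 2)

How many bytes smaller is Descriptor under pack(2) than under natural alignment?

natural layout:
  @0: format [1B, align 1] → 1
  +7 pad (align 8)
  @8: h [8B, align 8] → 16
  @16: stride [1B, align 1] → 17
  @17: b [1B, align 1] → 18
  @18: layer [1B, align 1] → 19
  @19: g [9B, align 1] → 28
  @28: d [2B, align 2] → 30
  @30: channels [1B, align 1] → 31
  +1 pad (align 8)
  @32: f [8B, align 8] → 40
  @40: e [4B, align 4] → 44
  +4 tail pad (align 8)
  size 48, align 8
packed(2) layout:
  @0: format [1B, align 1] → 1
  +1 pad (align 2)
  @2: h [8B, align 2] → 10
  @10: stride [1B, align 1] → 11
  @11: b [1B, align 1] → 12
  @12: layer [1B, align 1] → 13
  @13: g [9B, align 1] → 22
  @22: d [2B, align 2] → 24
  @24: channels [1B, align 1] → 25
  +1 pad (align 2)
  @26: f [8B, align 2] → 34
  @34: e [4B, align 2] → 38
  size 38, align 2
48 − 38 = 10

10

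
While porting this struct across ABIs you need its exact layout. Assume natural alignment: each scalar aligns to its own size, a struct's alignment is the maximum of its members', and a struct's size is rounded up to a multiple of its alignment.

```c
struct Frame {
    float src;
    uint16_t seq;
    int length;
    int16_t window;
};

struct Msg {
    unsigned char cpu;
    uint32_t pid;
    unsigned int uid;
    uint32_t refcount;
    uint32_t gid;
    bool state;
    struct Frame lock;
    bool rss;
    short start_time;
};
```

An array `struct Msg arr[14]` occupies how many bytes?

Frame: @0: src [4B, align 4] → 4; @4: seq [2B, align 2] → 6; +2 pad (align 4); @8: length [4B, align 4] → 12; @12: window [2B, align 2] → 14; +2 tail pad (align 4); size 16, align 4
@0: cpu [1B, align 1] → 1
+3 pad (align 4)
@4: pid [4B, align 4] → 8
@8: uid [4B, align 4] → 12
@12: refcount [4B, align 4] → 16
@16: gid [4B, align 4] → 20
@20: state [1B, align 1] → 21
+3 pad (align 4)
@24: lock [16B, align 4] → 40
@40: rss [1B, align 1] → 41
+1 pad (align 2)
@42: start_time [2B, align 2] → 44
size 44, align 4
array of 14: 14 × 44 = 616

616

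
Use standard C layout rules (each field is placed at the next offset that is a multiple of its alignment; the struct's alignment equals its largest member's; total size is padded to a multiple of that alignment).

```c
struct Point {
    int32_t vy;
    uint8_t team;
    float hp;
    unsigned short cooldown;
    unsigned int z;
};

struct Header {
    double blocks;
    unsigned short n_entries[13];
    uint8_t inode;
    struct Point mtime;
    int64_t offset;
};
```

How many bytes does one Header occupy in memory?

64

Point: @0: vy [4B, align 4] → 4; @4: team [1B, align 1] → 5; +3 pad (align 4); @8: hp [4B, align 4] → 12; @12: cooldown [2B, align 2] → 14; +2 pad (align 4); @16: z [4B, align 4] → 20; size 20, align 4
@0: blocks [8B, align 8] → 8
@8: n_entries [26B, align 2] → 34
@34: inode [1B, align 1] → 35
+1 pad (align 4)
@36: mtime [20B, align 4] → 56
@56: offset [8B, align 8] → 64
size 64, align 8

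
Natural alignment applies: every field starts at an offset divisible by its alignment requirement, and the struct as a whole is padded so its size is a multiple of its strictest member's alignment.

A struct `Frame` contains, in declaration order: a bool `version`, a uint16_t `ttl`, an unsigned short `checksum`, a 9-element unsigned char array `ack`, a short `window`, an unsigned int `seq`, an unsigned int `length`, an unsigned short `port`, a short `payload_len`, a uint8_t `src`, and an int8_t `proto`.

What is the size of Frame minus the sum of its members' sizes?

6

version at 0 (size 1, align 1) → ends 1
pad 1 to align 2 for ttl
ttl at 2 (size 2, align 2) → ends 4
checksum at 4 (size 2, align 2) → ends 6
ack at 6 (size 9, align 1) → ends 15
pad 1 to align 2 for window
window at 16 (size 2, align 2) → ends 18
pad 2 to align 4 for seq
seq at 20 (size 4, align 4) → ends 24
length at 24 (size 4, align 4) → ends 28
port at 28 (size 2, align 2) → ends 30
payload_len at 30 (size 2, align 2) → ends 32
src at 32 (size 1, align 1) → ends 33
proto at 33 (size 1, align 1) → ends 34
tail pad 2 to reach multiple of 4
total 36 bytes, alignment 4
data bytes 30, size 36 → padding 6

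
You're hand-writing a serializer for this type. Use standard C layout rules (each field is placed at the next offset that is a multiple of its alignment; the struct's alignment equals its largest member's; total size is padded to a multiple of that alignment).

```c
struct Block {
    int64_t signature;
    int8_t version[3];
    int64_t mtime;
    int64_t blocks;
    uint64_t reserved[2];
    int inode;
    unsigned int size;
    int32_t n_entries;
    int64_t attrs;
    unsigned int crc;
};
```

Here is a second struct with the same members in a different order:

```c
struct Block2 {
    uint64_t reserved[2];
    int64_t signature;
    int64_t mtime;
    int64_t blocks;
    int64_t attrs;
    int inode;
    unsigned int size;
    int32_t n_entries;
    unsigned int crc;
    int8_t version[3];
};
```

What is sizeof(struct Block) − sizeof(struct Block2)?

@0: signature [8B, align 8] → 8
@8: version [3B, align 1] → 11
+5 pad (align 8)
@16: mtime [8B, align 8] → 24
@24: blocks [8B, align 8] → 32
@32: reserved [16B, align 8] → 48
@48: inode [4B, align 4] → 52
@52: size [4B, align 4] → 56
@56: n_entries [4B, align 4] → 60
+4 pad (align 8)
@64: attrs [8B, align 8] → 72
@72: crc [4B, align 4] → 76
+4 tail pad (align 8)
size 80, align 8
— Block2 —
@0: reserved [16B, align 8] → 16
@16: signature [8B, align 8] → 24
@24: mtime [8B, align 8] → 32
@32: blocks [8B, align 8] → 40
@40: attrs [8B, align 8] → 48
@48: inode [4B, align 4] → 52
@52: size [4B, align 4] → 56
@56: n_entries [4B, align 4] → 60
@60: crc [4B, align 4] → 64
@64: version [3B, align 1] → 67
+5 tail pad (align 8)
size 72, align 8
80 − 72 = 8

8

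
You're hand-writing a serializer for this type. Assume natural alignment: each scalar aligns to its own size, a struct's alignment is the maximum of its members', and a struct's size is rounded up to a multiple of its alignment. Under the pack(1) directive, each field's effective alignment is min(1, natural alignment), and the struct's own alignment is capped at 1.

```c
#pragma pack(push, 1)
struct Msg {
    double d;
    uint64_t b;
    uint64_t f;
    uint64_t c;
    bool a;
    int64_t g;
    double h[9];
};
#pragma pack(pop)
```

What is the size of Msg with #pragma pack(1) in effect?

113

@0: d [8B, align 1] → 8
@8: b [8B, align 1] → 16
@16: f [8B, align 1] → 24
@24: c [8B, align 1] → 32
@32: a [1B, align 1] → 33
@33: g [8B, align 1] → 41
@41: h [72B, align 1] → 113
size 113, align 1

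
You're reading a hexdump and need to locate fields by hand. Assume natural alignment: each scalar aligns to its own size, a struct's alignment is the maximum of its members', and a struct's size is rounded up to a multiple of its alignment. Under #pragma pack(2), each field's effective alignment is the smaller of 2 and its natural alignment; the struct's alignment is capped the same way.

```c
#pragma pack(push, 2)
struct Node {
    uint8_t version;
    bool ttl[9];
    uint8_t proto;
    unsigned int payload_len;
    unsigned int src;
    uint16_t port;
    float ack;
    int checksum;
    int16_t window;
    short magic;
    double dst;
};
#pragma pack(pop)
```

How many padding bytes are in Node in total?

1

0..1  version  (1B, 1-aligned)
1..10  ttl  (9B, 1-aligned)
10..11  proto  (1B, 1-aligned)
11..12  -- padding (1B)
12..16  payload_len  (4B, 2-aligned)
16..20  src  (4B, 2-aligned)
20..22  port  (2B, 2-aligned)
22..26  ack  (4B, 2-aligned)
26..30  checksum  (4B, 2-aligned)
30..32  window  (2B, 2-aligned)
32..34  magic  (2B, 2-aligned)
34..42  dst  (8B, 2-aligned)
sizeof = 42, alignof = 2
data bytes 41, size 42 → padding 1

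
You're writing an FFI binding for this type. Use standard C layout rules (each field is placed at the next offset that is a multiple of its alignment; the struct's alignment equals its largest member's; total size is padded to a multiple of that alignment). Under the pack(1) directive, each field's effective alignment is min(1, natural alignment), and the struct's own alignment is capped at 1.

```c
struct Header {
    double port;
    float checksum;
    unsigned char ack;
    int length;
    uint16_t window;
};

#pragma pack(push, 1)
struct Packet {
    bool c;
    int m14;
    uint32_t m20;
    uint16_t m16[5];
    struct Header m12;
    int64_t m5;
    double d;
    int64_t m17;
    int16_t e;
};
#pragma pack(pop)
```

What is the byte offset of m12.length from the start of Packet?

Header: port at 0 (size 8, align 8) → ends 8; checksum at 8 (size 4, align 4) → ends 12; ack at 12 (size 1, align 1) → ends 13; pad 3 to align 4 for length; length at 16 (size 4, align 4) → ends 20; window at 20 (size 2, align 2) → ends 22; tail pad 2 to reach multiple of 8; total 24 bytes, alignment 8
c at 0 (size 1, align 1) → ends 1
m14 at 1 (size 4, align 1) → ends 5
m20 at 5 (size 4, align 1) → ends 9
m16 at 9 (size 10, align 1) → ends 19
m12 at 19 (size 24, align 1) → ends 43
within Header: length at 16
19 + 16 = 35

35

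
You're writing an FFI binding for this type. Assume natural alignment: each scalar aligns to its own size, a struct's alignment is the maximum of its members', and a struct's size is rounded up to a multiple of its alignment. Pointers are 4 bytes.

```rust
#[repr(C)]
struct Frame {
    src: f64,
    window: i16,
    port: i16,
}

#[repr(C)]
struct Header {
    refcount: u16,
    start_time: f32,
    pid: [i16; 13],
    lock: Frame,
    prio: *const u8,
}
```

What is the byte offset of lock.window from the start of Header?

48

Frame: @0: src [8B, align 8] → 8; @8: window [2B, align 2] → 10; @10: port [2B, align 2] → 12; +4 tail pad (align 8); size 16, align 8
@0: refcount [2B, align 2] → 2
+2 pad (align 4)
@4: start_time [4B, align 4] → 8
@8: pid [26B, align 2] → 34
+6 pad (align 8)
@40: lock [16B, align 8] → 56
within Frame: window at 8
40 + 8 = 48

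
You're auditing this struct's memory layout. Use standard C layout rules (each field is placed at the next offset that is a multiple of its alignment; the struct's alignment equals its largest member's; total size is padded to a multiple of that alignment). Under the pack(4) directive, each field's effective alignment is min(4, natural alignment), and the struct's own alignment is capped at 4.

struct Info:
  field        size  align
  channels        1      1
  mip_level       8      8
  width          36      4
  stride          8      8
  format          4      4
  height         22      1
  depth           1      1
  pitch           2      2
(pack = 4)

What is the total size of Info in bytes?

88 bytes

channels at 0 (size 1, align 1) → ends 1
pad 3 to align 4 for mip_level
mip_level at 4 (size 8, align 4) → ends 12
width at 12 (size 36, align 4) → ends 48
stride at 48 (size 8, align 4) → ends 56
format at 56 (size 4, align 4) → ends 60
height at 60 (size 22, align 1) → ends 82
depth at 82 (size 1, align 1) → ends 83
pad 1 to align 2 for pitch
pitch at 84 (size 2, align 2) → ends 86
tail pad 2 to reach multiple of 4
total 88 bytes, alignment 4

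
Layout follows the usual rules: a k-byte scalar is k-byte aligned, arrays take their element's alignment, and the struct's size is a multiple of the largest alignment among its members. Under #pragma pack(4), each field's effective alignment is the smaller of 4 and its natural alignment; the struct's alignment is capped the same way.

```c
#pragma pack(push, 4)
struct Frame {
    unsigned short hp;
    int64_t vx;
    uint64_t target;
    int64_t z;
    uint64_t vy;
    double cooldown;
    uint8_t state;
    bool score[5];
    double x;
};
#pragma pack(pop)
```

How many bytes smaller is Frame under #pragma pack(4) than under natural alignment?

natural layout:
  hp at 0 (size 2, align 2) → ends 2
  pad 6 to align 8 for vx
  vx at 8 (size 8, align 8) → ends 16
  target at 16 (size 8, align 8) → ends 24
  z at 24 (size 8, align 8) → ends 32
  vy at 32 (size 8, align 8) → ends 40
  cooldown at 40 (size 8, align 8) → ends 48
  state at 48 (size 1, align 1) → ends 49
  score at 49 (size 5, align 1) → ends 54
  pad 2 to align 8 for x
  x at 56 (size 8, align 8) → ends 64
  total 64 bytes, alignment 8
packed(4) layout:
  hp at 0 (size 2, align 2) → ends 2
  pad 2 to align 4 for vx
  vx at 4 (size 8, align 4) → ends 12
  target at 12 (size 8, align 4) → ends 20
  z at 20 (size 8, align 4) → ends 28
  vy at 28 (size 8, align 4) → ends 36
  cooldown at 36 (size 8, align 4) → ends 44
  state at 44 (size 1, align 1) → ends 45
  score at 45 (size 5, align 1) → ends 50
  pad 2 to align 4 for x
  x at 52 (size 8, align 4) → ends 60
  total 60 bytes, alignment 4
64 − 60 = 4

4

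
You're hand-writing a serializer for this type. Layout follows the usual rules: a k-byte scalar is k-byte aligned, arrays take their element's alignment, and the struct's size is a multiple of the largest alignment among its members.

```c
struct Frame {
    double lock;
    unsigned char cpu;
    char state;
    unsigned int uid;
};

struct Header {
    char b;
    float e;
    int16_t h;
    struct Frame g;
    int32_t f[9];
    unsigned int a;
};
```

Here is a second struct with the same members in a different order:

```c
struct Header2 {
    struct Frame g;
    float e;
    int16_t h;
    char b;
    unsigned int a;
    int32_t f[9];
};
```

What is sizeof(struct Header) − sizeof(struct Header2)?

8

Frame: lock at 0 (size 8, align 8) → ends 8; cpu at 8 (size 1, align 1) → ends 9; state at 9 (size 1, align 1) → ends 10; pad 2 to align 4 for uid; uid at 12 (size 4, align 4) → ends 16; total 16 bytes, alignment 8
b at 0 (size 1, align 1) → ends 1
pad 3 to align 4 for e
e at 4 (size 4, align 4) → ends 8
h at 8 (size 2, align 2) → ends 10
pad 6 to align 8 for g
g at 16 (size 16, align 8) → ends 32
f at 32 (size 36, align 4) → ends 68
a at 68 (size 4, align 4) → ends 72
total 72 bytes, alignment 8
— Header2 —
g at 0 (size 16, align 8) → ends 16
e at 16 (size 4, align 4) → ends 20
h at 20 (size 2, align 2) → ends 22
b at 22 (size 1, align 1) → ends 23
pad 1 to align 4 for a
a at 24 (size 4, align 4) → ends 28
f at 28 (size 36, align 4) → ends 64
total 64 bytes, alignment 8
72 − 64 = 8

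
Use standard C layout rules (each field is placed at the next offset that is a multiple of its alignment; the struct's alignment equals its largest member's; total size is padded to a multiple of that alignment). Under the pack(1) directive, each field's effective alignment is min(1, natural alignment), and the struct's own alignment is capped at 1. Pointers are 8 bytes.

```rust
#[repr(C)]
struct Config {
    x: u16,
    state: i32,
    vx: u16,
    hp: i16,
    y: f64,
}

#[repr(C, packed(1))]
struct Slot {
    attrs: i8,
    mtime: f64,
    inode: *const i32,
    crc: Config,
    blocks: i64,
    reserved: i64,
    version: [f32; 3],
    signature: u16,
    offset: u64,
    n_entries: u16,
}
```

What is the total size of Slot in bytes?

Config: 0..2  x  (2B, 2-aligned); 2..4  -- padding (2B); 4..8  state  (4B, 4-aligned); 8..10  vx  (2B, 2-aligned); 10..12  hp  (2B, 2-aligned); 12..16  -- padding (4B); 16..24  y  (8B, 8-aligned); sizeof = 24, alignof = 8
0..1  attrs  (1B, 1-aligned)
1..9  mtime  (8B, 1-aligned)
9..17  inode  (8B, 1-aligned)
17..41  crc  (24B, 1-aligned)
41..49  blocks  (8B, 1-aligned)
49..57  reserved  (8B, 1-aligned)
57..69  version  (12B, 1-aligned)
69..71  signature  (2B, 1-aligned)
71..79  offset  (8B, 1-aligned)
79..81  n_entries  (2B, 1-aligned)
sizeof = 81, alignof = 1

81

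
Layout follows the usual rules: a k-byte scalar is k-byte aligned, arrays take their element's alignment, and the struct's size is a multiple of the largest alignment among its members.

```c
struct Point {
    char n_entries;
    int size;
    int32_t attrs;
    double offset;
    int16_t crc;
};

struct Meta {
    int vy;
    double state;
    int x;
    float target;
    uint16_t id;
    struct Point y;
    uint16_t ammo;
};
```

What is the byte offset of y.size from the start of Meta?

Point: @0: n_entries [1B, align 1] → 1; +3 pad (align 4); @4: size [4B, align 4] → 8; @8: attrs [4B, align 4] → 12; +4 pad (align 8); @16: offset [8B, align 8] → 24; @24: crc [2B, align 2] → 26; +6 tail pad (align 8); size 32, align 8
@0: vy [4B, align 4] → 4
+4 pad (align 8)
@8: state [8B, align 8] → 16
@16: x [4B, align 4] → 20
@20: target [4B, align 4] → 24
@24: id [2B, align 2] → 26
+6 pad (align 8)
@32: y [32B, align 8] → 64
within Point: size at 4
32 + 4 = 36

36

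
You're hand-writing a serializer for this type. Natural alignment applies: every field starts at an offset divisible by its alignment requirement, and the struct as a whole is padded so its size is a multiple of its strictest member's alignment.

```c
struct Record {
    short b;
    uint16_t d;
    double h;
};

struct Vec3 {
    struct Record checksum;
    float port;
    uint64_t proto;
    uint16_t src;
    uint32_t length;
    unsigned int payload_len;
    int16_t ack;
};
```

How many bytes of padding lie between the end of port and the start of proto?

Record: @0: b [2B, align 2] → 2; @2: d [2B, align 2] → 4; +4 pad (align 8); @8: h [8B, align 8] → 16; size 16, align 8
@0: checksum [16B, align 8] → 16
@16: port [4B, align 4] → 20
+4 pad (align 8)
@24: proto [8B, align 8] → 32

4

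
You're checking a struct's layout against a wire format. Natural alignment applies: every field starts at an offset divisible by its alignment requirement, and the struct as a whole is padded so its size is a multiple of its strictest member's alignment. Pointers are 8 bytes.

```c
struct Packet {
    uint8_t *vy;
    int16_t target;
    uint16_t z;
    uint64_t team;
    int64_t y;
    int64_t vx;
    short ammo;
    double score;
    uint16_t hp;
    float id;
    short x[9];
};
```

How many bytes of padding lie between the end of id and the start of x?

0

0..8  vy  (8B, 8-aligned)
8..10  target  (2B, 2-aligned)
10..12  z  (2B, 2-aligned)
12..16  -- padding (4B)
16..24  team  (8B, 8-aligned)
24..32  y  (8B, 8-aligned)
32..40  vx  (8B, 8-aligned)
40..42  ammo  (2B, 2-aligned)
42..48  -- padding (6B)
48..56  score  (8B, 8-aligned)
56..58  hp  (2B, 2-aligned)
58..60  -- padding (2B)
60..64  id  (4B, 4-aligned)
64..82  x  (18B, 2-aligned)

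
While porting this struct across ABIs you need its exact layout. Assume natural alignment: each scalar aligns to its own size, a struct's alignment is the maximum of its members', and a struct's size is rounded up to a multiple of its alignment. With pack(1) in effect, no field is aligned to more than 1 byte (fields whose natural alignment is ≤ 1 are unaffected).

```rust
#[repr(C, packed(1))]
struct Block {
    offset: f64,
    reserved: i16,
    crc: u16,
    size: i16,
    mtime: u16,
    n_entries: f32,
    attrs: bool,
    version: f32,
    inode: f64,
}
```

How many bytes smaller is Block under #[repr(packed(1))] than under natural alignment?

natural layout:
  offset at 0 (size 8, align 8) → ends 8
  reserved at 8 (size 2, align 2) → ends 10
  crc at 10 (size 2, align 2) → ends 12
  size at 12 (size 2, align 2) → ends 14
  mtime at 14 (size 2, align 2) → ends 16
  n_entries at 16 (size 4, align 4) → ends 20
  attrs at 20 (size 1, align 1) → ends 21
  pad 3 to align 4 for version
  version at 24 (size 4, align 4) → ends 28
  pad 4 to align 8 for inode
  inode at 32 (size 8, align 8) → ends 40
  total 40 bytes, alignment 8
packed(1) layout:
  offset at 0 (size 8, align 1) → ends 8
  reserved at 8 (size 2, align 1) → ends 10
  crc at 10 (size 2, align 1) → ends 12
  size at 12 (size 2, align 1) → ends 14
  mtime at 14 (size 2, align 1) → ends 16
  n_entries at 16 (size 4, align 1) → ends 20
  attrs at 20 (size 1, align 1) → ends 21
  version at 21 (size 4, align 1) → ends 25
  inode at 25 (size 8, align 1) → ends 33
  total 33 bytes, alignment 1
40 − 33 = 7

7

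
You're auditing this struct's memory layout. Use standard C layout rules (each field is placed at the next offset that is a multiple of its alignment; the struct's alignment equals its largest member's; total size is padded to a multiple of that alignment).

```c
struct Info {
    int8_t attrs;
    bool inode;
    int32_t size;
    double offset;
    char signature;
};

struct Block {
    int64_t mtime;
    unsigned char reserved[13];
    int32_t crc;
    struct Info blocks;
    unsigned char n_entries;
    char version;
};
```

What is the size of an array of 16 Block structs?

1024

Info: @0: attrs [1B, align 1] → 1; @1: inode [1B, align 1] → 2; +2 pad (align 4); @4: size [4B, align 4] → 8; @8: offset [8B, align 8] → 16; @16: signature [1B, align 1] → 17; +7 tail pad (align 8); size 24, align 8
@0: mtime [8B, align 8] → 8
@8: reserved [13B, align 1] → 21
+3 pad (align 4)
@24: crc [4B, align 4] → 28
+4 pad (align 8)
@32: blocks [24B, align 8] → 56
@56: n_entries [1B, align 1] → 57
@57: version [1B, align 1] → 58
+6 tail pad (align 8)
size 64, align 8
array of 16: 16 × 64 = 1024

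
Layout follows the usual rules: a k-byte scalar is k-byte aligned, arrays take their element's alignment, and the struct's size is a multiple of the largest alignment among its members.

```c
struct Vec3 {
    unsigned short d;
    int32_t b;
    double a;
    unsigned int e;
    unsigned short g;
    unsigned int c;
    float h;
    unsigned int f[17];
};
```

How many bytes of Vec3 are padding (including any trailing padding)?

@0: d [2B, align 2] → 2
+2 pad (align 4)
@4: b [4B, align 4] → 8
@8: a [8B, align 8] → 16
@16: e [4B, align 4] → 20
@20: g [2B, align 2] → 22
+2 pad (align 4)
@24: c [4B, align 4] → 28
@28: h [4B, align 4] → 32
@32: f [68B, align 4] → 100
+4 tail pad (align 8)
size 104, align 8
data bytes 96, size 104 → padding 8

8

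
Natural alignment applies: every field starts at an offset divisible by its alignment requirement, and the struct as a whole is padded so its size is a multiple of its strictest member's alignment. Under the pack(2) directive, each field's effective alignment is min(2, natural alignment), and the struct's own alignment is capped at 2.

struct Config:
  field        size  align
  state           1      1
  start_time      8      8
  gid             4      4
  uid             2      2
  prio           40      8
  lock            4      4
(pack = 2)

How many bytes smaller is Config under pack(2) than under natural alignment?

natural layout:
  state at 0 (size 1, align 1) → ends 1
  pad 7 to align 8 for start_time
  start_time at 8 (size 8, align 8) → ends 16
  gid at 16 (size 4, align 4) → ends 20
  uid at 20 (size 2, align 2) → ends 22
  pad 2 to align 8 for prio
  prio at 24 (size 40, align 8) → ends 64
  lock at 64 (size 4, align 4) → ends 68
  tail pad 4 to reach multiple of 8
  total 72 bytes, alignment 8
packed(2) layout:
  state at 0 (size 1, align 1) → ends 1
  pad 1 to align 2 for start_time
  start_time at 2 (size 8, align 2) → ends 10
  gid at 10 (size 4, align 2) → ends 14
  uid at 14 (size 2, align 2) → ends 16
  prio at 16 (size 40, align 2) → ends 56
  lock at 56 (size 4, align 2) → ends 60
  total 60 bytes, alignment 2
72 − 60 = 12

12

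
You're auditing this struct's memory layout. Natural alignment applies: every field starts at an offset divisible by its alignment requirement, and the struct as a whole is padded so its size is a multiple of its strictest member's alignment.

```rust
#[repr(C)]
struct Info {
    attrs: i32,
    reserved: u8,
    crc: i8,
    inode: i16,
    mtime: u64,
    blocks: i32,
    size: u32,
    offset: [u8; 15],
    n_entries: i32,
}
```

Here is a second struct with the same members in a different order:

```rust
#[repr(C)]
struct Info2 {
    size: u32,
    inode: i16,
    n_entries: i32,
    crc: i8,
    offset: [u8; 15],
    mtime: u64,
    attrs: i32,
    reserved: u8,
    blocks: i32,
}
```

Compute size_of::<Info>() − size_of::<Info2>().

@0: attrs [4B, align 4] → 4
@4: reserved [1B, align 1] → 5
@5: crc [1B, align 1] → 6
@6: inode [2B, align 2] → 8
@8: mtime [8B, align 8] → 16
@16: blocks [4B, align 4] → 20
@20: size [4B, align 4] → 24
@24: offset [15B, align 1] → 39
+1 pad (align 4)
@40: n_entries [4B, align 4] → 44
+4 tail pad (align 8)
size 48, align 8
— Info2 —
@0: size [4B, align 4] → 4
@4: inode [2B, align 2] → 6
+2 pad (align 4)
@8: n_entries [4B, align 4] → 12
@12: crc [1B, align 1] → 13
@13: offset [15B, align 1] → 28
+4 pad (align 8)
@32: mtime [8B, align 8] → 40
@40: attrs [4B, align 4] → 44
@44: reserved [1B, align 1] → 45
+3 pad (align 4)
@48: blocks [4B, align 4] → 52
+4 tail pad (align 8)
size 56, align 8
48 − 56 = -8

-8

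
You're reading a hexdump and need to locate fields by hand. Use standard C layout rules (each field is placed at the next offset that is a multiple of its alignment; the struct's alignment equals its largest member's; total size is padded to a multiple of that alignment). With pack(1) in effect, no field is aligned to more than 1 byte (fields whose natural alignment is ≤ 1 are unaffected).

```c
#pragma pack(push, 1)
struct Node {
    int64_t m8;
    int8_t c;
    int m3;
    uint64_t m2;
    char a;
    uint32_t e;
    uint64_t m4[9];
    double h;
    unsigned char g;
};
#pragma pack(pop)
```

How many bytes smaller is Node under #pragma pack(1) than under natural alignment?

natural layout:
  0..8  m8  (8B, 8-aligned)
  8..9  c  (1B, 1-aligned)
  9..12  -- padding (3B)
  12..16  m3  (4B, 4-aligned)
  16..24  m2  (8B, 8-aligned)
  24..25  a  (1B, 1-aligned)
  25..28  -- padding (3B)
  28..32  e  (4B, 4-aligned)
  32..104  m4  (72B, 8-aligned)
  104..112  h  (8B, 8-aligned)
  112..113  g  (1B, 1-aligned)
  113..120  -- tail padding (7B)
  sizeof = 120, alignof = 8
packed(1) layout:
  0..8  m8  (8B, 1-aligned)
  8..9  c  (1B, 1-aligned)
  9..13  m3  (4B, 1-aligned)
  13..21  m2  (8B, 1-aligned)
  21..22  a  (1B, 1-aligned)
  22..26  e  (4B, 1-aligned)
  26..98  m4  (72B, 1-aligned)
  98..106  h  (8B, 1-aligned)
  106..107  g  (1B, 1-aligned)
  sizeof = 107, alignof = 1
120 − 107 = 13

13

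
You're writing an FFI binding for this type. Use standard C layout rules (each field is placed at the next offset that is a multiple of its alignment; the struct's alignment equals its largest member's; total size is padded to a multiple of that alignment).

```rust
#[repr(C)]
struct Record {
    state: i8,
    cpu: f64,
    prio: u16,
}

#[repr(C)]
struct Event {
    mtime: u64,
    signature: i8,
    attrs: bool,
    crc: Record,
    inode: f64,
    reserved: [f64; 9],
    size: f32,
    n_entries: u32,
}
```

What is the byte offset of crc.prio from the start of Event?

32

Record: state at 0 (size 1, align 1) → ends 1; pad 7 to align 8 for cpu; cpu at 8 (size 8, align 8) → ends 16; prio at 16 (size 2, align 2) → ends 18; tail pad 6 to reach multiple of 8; total 24 bytes, alignment 8
mtime at 0 (size 8, align 8) → ends 8
signature at 8 (size 1, align 1) → ends 9
attrs at 9 (size 1, align 1) → ends 10
pad 6 to align 8 for crc
crc at 16 (size 24, align 8) → ends 40
within Record: prio at 16
16 + 16 = 32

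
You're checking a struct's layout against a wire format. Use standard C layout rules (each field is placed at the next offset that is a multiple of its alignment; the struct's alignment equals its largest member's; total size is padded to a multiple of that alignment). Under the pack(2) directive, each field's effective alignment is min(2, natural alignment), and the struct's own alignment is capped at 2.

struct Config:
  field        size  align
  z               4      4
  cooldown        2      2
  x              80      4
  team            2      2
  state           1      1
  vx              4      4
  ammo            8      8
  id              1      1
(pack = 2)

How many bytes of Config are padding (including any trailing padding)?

z at 0 (size 4, align 2) → ends 4
cooldown at 4 (size 2, align 2) → ends 6
x at 6 (size 80, align 2) → ends 86
team at 86 (size 2, align 2) → ends 88
state at 88 (size 1, align 1) → ends 89
pad 1 to align 2 for vx
vx at 90 (size 4, align 2) → ends 94
ammo at 94 (size 8, align 2) → ends 102
id at 102 (size 1, align 1) → ends 103
tail pad 1 to reach multiple of 2
total 104 bytes, alignment 2
data bytes 102, size 104 → padding 2

2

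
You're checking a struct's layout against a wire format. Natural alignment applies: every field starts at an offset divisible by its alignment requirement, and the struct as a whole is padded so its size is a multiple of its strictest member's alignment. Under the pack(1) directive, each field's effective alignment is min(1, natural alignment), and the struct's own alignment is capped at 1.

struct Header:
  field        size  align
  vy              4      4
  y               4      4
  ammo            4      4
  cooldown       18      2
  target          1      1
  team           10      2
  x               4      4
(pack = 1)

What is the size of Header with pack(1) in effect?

45

0..4  vy  (4B, 1-aligned)
4..8  y  (4B, 1-aligned)
8..12  ammo  (4B, 1-aligned)
12..30  cooldown  (18B, 1-aligned)
30..31  target  (1B, 1-aligned)
31..41  team  (10B, 1-aligned)
41..45  x  (4B, 1-aligned)
sizeof = 45, alignof = 1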